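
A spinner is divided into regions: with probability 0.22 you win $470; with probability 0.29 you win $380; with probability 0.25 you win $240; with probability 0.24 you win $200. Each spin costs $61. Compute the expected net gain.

260.6

E[payout] = 470·0.22 + 380·0.29 + 240·0.25 + 200·0.24
 = 103.4 + 110.2 + 60 + 48
 = 321.6
Net = 321.6 - 61 = 260.6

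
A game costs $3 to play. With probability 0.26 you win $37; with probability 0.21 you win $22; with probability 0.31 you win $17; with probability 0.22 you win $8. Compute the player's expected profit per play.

E[payout] = 37·0.26 + 22·0.21 + 17·0.31 + 8·0.22
 = 9.62 + 4.62 + 5.27 + 1.76
 = 21.27
Net = 21.27 - 3 = 18.27

18.27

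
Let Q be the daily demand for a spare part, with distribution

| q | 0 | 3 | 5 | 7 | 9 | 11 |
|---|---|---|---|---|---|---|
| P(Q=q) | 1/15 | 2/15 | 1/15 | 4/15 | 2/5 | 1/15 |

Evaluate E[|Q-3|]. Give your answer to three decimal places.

4.333

E[|Q-3|] = Σ |q-3|·P(Q=q)
 = 3·1/15 + 0·2/15 + 2·1/15 + 4·4/15 + 6·2/5 + 8·1/15
 = 1/5 + 0 + 2/15 + 16/15 + 12/5 + 8/15
 = 13/3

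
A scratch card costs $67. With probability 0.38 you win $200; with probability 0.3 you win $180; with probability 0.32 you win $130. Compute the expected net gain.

E[payout] = 200·0.38 + 180·0.3 + 130·0.32
 = 76 + 54 + 41.6
 = 171.6
Net = 171.6 - 67 = 104.6

104.6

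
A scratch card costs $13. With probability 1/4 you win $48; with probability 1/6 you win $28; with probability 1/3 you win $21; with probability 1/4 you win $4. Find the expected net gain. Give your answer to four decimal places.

11.6667

E[payout] = 48·1/4 + 28·1/6 + 21·1/3 + 4·1/4
 = 12 + 14/3 + 7 + 1
 = 74/3
Net = 74/3 - 13 = 35/3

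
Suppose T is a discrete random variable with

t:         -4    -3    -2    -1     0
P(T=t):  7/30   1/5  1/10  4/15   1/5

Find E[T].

E[T] = Σ t·P(T=t)
 = (-4)·7/30 + (-3)·1/5 + (-2)·1/10 + (-1)·4/15 + 0·1/5
 = (-14/15) + (-3/5) + (-1/5) + (-4/15) + 0
 = -2

-2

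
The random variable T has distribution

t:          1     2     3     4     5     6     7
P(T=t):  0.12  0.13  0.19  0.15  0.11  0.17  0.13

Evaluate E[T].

4.03

E[T] = Σ t·P(T=t)
 = 1·0.12 + 2·0.13 + 3·0.19 + 4·0.15 + 5·0.11 + 6·0.17 + 7·0.13
 = 0.12 + 0.26 + 0.57 + 0.6 + 0.55 + 1.02 + 0.91
 = 4.03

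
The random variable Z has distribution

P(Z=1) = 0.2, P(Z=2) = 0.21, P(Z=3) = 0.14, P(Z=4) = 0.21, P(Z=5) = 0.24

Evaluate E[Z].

E[Z] = Σ z·P(Z=z)
 = 1·0.2 + 2·0.21 + 3·0.14 + 4·0.21 + 5·0.24
 = 0.2 + 0.42 + 0.42 + 0.84 + 1.2
 = 3.08

3.08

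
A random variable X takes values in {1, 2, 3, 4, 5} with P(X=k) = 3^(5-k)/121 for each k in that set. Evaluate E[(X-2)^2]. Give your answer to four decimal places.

E[(X-2)^2] = Σ (x-2)^2·P(X=x)
 = 1·81/121 + 0·27/121 + 1·9/121 + 4·3/121 + 9·1/121
 = 81/121 + 0 + 9/121 + 12/121 + 9/121
 = 111/121

0.9174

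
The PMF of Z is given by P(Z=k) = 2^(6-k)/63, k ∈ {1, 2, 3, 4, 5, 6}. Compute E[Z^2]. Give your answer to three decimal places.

E[Z^2] = Σ z^2·P(Z=z)
 = 1·32/63 + 4·16/63 + 9·8/63 + 16·4/63 + 25·2/63 + 36·1/63
 = 32/63 + 64/63 + 8/7 + 64/63 + 50/63 + 4/7
 = 106/21

5.048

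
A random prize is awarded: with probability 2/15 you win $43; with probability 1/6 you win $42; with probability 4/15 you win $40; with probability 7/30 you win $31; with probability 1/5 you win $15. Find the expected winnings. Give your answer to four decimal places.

E[payout] = 43·2/15 + 42·1/6 + 40·4/15 + 31·7/30 + 15·1/5
 = 86/15 + 7 + 32/3 + 217/30 + 3
 = 1009/30

33.6333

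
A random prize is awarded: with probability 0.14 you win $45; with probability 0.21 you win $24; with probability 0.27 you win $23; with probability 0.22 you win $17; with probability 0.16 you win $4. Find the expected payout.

E[payout] = 45·0.14 + 24·0.21 + 23·0.27 + 17·0.22 + 4·0.16
 = 6.3 + 5.04 + 6.21 + 3.74 + 0.64
 = 21.93

21.93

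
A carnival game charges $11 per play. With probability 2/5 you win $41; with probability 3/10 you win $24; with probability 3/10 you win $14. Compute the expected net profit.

16.8

E[payout] = 41·2/5 + 24·3/10 + 14·3/10
 = 82/5 + 36/5 + 21/5
 = 139/5
Net = 139/5 - 11 = 84/5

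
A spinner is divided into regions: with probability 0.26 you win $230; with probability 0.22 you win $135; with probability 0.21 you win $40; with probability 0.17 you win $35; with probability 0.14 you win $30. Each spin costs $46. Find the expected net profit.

62.05

E[payout] = 230·0.26 + 135·0.22 + 40·0.21 + 35·0.17 + 30·0.14
 = 59.8 + 29.7 + 8.4 + 5.95 + 4.2
 = 108.05
Net = 108.05 - 46 = 62.05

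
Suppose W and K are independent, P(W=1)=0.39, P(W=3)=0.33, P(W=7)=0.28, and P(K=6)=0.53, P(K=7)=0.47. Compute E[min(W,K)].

3.1916

E[min(W,K)] = Σ_w Σ_k min(w,k) · P(W=w)P(K=k)
 = 1·0.2067 + 1·0.1833 + 3·0.1749 + 3·0.1551 + 6·0.1484 + 7·0.1316
 = 0.2067 + 0.1833 + 0.5247 + 0.4653 + 0.8904 + 0.9212
 = 3.1916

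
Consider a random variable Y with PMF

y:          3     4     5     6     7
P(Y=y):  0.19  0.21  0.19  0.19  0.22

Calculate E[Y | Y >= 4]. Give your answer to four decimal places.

5.5185

P(Y >= 4) = 0.21 + 0.19 + 0.19 + 0.22 = 0.81.
E[Y | Y >= 4] = [4·0.21 + 5·0.19 + 6·0.19 + 7·0.22] / 0.81
 = 4.47 / 0.81
 = 149/27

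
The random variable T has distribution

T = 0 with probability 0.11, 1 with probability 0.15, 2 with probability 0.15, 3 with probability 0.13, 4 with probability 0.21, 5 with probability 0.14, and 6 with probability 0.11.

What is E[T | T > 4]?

P(T > 4) = 0.14 + 0.11 = 0.25.
E[T | T > 4] = [5·0.14 + 6·0.11] / 0.25
 = 1.36 / 0.25
 = 136/25

5.44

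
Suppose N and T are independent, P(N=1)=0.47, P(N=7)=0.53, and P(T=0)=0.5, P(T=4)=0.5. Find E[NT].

E[NT] = Σ_n Σ_t nt · P(N=n)P(T=t)
 = 0·0.235 + 4·0.235 + 0·0.265 + 28·0.265
 = 0 + 0.94 + 0 + 7.42
 = 8.36

8.36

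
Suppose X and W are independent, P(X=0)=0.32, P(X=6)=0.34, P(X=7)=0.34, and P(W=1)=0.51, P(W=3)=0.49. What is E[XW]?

8.7516

E[XW] = Σ_x Σ_w xw · P(X=x)P(W=w)
 = 0·0.1632 + 0·0.1568 + 6·0.1734 + 18·0.1666 + 7·0.1734 + 21·0.1666
 = 0 + 0 + 1.0404 + 2.9988 + 1.2138 + 3.4986
 = 8.7516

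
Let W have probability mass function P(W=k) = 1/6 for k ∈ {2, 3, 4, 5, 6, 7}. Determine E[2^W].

E[2^W] = Σ 2^w·P(W=w)
 = 4·1/6 + 8·1/6 + 16·1/6 + 32·1/6 + 64·1/6 + 128·1/6
 = 2/3 + 4/3 + 8/3 + 16/3 + 32/3 + 64/3
 = 42

42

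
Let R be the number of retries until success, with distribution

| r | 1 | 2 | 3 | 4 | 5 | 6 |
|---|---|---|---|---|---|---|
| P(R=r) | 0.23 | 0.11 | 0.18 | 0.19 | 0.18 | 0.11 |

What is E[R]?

E[R] = Σ r·P(R=r)
 = 1·0.23 + 2·0.11 + 3·0.18 + 4·0.19 + 5·0.18 + 6·0.11
 = 0.23 + 0.22 + 0.54 + 0.76 + 0.9 + 0.66
 = 3.31

3.31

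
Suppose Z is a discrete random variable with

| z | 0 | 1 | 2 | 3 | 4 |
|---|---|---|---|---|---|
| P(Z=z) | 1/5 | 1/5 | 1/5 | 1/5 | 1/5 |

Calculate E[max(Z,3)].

3.2

E[max(Z,3)] = Σ max(z,3)·P(Z=z)
 = 3·1/5 + 3·1/5 + 3·1/5 + 3·1/5 + 4·1/5
 = 3/5 + 3/5 + 3/5 + 3/5 + 4/5
 = 16/5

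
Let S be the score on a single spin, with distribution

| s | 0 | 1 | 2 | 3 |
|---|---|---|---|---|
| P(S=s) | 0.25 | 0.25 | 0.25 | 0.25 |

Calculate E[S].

1.5

E[S] = Σ s·P(S=s)
 = 0·0.25 + 1·0.25 + 2·0.25 + 3·0.25
 = 0 + 0.25 + 0.5 + 0.75
 = 1.5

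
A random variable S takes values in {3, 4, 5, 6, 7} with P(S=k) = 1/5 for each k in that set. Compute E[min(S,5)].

4.4

E[min(S,5)] = Σ min(s,5)·P(S=s)
 = 3·1/5 + 4·1/5 + 5·1/5 + 5·1/5 + 5·1/5
 = 3/5 + 4/5 + 1 + 1 + 1
 = 22/5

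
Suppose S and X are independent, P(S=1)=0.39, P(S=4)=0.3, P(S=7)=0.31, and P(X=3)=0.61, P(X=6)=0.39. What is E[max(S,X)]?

E[max(S,X)] = Σ_s Σ_x max(s,x) · P(S=s)P(X=x)
 = 3·0.2379 + 6·0.1521 + 4·0.183 + 6·0.117 + 7·0.1891 + 7·0.1209
 = 0.7137 + 0.9126 + 0.732 + 0.702 + 1.3237 + 0.8463
 = 5.2303

5.2303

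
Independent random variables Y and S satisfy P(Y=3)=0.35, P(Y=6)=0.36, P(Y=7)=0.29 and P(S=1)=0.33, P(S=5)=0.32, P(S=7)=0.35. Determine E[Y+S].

E[Y+S] = Σ_y Σ_s (y+s) · P(Y=y)P(S=s)
 = 4·0.1155 + 8·0.112 + 10·0.1225 + 7·0.1188 + 11·0.1152 + 13·0.126 + 8·0.0957 + 12·0.0928 + 14·0.1015
 = 0.462 + 0.896 + 1.225 + 0.8316 + 1.2672 + 1.638 + 0.7656 + 1.1136 + 1.421
 = 9.62

9.62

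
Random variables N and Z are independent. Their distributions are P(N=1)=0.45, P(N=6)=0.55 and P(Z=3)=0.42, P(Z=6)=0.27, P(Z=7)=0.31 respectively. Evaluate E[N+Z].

8.8

E[N+Z] = Σ_n Σ_z (n+z) · P(N=n)P(Z=z)
 = 4·0.189 + 7·0.1215 + 8·0.1395 + 9·0.231 + 12·0.1485 + 13·0.1705
 = 0.756 + 0.8505 + 1.116 + 2.079 + 1.782 + 2.2165
 = 8.8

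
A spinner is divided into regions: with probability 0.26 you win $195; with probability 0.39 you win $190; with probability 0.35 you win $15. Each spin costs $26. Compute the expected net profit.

104.05

E[payout] = 195·0.26 + 190·0.39 + 15·0.35
 = 50.7 + 74.1 + 5.25
 = 130.05
Net = 130.05 - 26 = 104.05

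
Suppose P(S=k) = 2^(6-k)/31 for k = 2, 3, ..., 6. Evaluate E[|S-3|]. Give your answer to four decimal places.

E[|S-3|] = Σ |s-3|·P(S=s)
 = 1·16/31 + 0·8/31 + 1·4/31 + 2·2/31 + 3·1/31
 = 16/31 + 0 + 4/31 + 4/31 + 3/31
 = 27/31

0.8710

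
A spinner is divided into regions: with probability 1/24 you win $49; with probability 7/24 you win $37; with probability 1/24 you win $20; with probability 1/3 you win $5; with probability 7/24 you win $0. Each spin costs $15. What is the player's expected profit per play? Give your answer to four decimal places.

0.3333

E[payout] = 49·1/24 + 37·7/24 + 20·1/24 + 5·1/3 + 0·7/24
 = 49/24 + 259/24 + 5/6 + 5/3 + 0
 = 46/3
Net = 46/3 - 15 = 1/3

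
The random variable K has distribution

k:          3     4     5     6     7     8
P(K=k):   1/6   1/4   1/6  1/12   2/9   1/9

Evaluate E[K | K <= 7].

P(K <= 7) = 1/6 + 1/4 + 1/6 + 1/12 + 2/9 = 8/9.
E[K | K <= 7] = [3·1/6 + 4·1/4 + 5·1/6 + 6·1/12 + 7·2/9] / (8/9)
 = 79/18 / (8/9)
 = 79/16

4.9375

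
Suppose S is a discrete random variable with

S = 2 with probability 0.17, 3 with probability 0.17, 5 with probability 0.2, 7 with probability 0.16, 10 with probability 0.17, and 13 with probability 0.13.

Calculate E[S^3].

E[S^3] = Σ s^3·P(S=s)
 = 8·0.17 + 27·0.17 + 125·0.2 + 343·0.16 + 1000·0.17 + 2197·0.13
 = 1.36 + 4.59 + 25 + 54.88 + 170 + 285.61
 = 541.44

541.44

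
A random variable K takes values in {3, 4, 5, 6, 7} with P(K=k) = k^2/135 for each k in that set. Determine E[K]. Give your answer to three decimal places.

E[K] = Σ k·P(K=k)
 = 3·1/15 + 4·16/135 + 5·5/27 + 6·4/15 + 7·49/135
 = 1/5 + 64/135 + 25/27 + 8/5 + 343/135
 = 155/27

5.741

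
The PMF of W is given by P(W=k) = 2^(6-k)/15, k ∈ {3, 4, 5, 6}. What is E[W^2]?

E[W^2] = Σ w^2·P(W=w)
 = 9·8/15 + 16·4/15 + 25·2/15 + 36·1/15
 = 24/5 + 64/15 + 10/3 + 12/5
 = 74/5

14.8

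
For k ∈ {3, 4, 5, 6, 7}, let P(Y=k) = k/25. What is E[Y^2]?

E[Y^2] = Σ y^2·P(Y=y)
 = 9·3/25 + 16·4/25 + 25·1/5 + 36·6/25 + 49·7/25
 = 27/25 + 64/25 + 5 + 216/25 + 343/25
 = 31

31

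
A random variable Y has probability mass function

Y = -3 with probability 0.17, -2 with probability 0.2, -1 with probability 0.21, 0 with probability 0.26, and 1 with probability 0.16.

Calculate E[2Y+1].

-0.92

E[2Y+1] = Σ (2y+1)·P(Y=y)
 = (-5)·0.17 + (-3)·0.2 + (-1)·0.21 + 1·0.26 + 3·0.16
 = (-0.85) + (-0.6) + (-0.21) + 0.26 + 0.48
 = -0.92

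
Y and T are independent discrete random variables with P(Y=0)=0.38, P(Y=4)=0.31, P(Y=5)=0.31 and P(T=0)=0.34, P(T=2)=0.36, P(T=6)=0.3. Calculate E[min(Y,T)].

E[min(Y,T)] = Σ_y Σ_t min(y,t) · P(Y=y)P(T=t)
 = 0·0.1292 + 0·0.1368 + 0·0.114 + 0·0.1054 + 2·0.1116 + 4·0.093 + 0·0.1054 + 2·0.1116 + 5·0.093
 = 0 + 0 + 0 + 0 + 0.2232 + 0.372 + 0 + 0.2232 + 0.465
 = 1.2834

1.2834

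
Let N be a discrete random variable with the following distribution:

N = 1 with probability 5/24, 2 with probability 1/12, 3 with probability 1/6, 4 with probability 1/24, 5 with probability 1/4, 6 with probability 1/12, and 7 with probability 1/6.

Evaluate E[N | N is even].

P(N is even) = 1/12 + 1/24 + 1/12 = 5/24.
E[N | N is even] = [2·1/12 + 4·1/24 + 6·1/12] / (5/24)
 = 5/6 / (5/24)
 = 4

4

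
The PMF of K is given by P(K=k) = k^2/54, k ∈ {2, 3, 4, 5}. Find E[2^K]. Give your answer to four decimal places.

21.1852

E[2^K] = Σ 2^k·P(K=k)
 = 4·2/27 + 8·1/6 + 16·8/27 + 32·25/54
 = 8/27 + 4/3 + 128/27 + 400/27
 = 572/27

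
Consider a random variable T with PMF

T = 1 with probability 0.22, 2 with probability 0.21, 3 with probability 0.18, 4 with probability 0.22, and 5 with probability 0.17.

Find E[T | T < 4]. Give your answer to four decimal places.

P(T < 4) = 0.22 + 0.21 + 0.18 = 0.61.
E[T | T < 4] = [1·0.22 + 2·0.21 + 3·0.18] / 0.61
 = 1.18 / 0.61
 = 118/61

1.9344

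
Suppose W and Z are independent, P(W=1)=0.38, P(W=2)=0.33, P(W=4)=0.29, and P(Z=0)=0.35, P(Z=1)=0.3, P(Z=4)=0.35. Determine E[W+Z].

E[W+Z] = Σ_w Σ_z (w+z) · P(W=w)P(Z=z)
 = 1·0.133 + 2·0.114 + 5·0.133 + 2·0.1155 + 3·0.099 + 6·0.1155 + 4·0.1015 + 5·0.087 + 8·0.1015
 = 0.133 + 0.228 + 0.665 + 0.231 + 0.297 + 0.693 + 0.406 + 0.435 + 0.812
 = 3.9

3.9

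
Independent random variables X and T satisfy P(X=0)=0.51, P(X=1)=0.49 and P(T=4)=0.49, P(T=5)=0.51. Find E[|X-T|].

4.02

E[|X-T|] = Σ_x Σ_t |x-t| · P(X=x)P(T=t)
 = 4·0.2499 + 5·0.2601 + 3·0.2401 + 4·0.2499
 = 0.9996 + 1.3005 + 0.7203 + 0.9996
 = 4.02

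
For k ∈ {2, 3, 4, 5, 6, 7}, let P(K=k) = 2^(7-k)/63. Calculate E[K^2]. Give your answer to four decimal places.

E[K^2] = Σ k^2·P(K=k)
 = 4·32/63 + 9·16/63 + 16·8/63 + 25·4/63 + 36·2/63 + 49·1/63
 = 128/63 + 16/7 + 128/63 + 100/63 + 8/7 + 7/9
 = 69/7

9.8571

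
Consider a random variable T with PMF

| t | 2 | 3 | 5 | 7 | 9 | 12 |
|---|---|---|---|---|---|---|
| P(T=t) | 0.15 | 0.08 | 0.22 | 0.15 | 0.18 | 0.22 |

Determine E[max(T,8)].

E[max(T,8)] = Σ max(t,8)·P(T=t)
 = 8·0.15 + 8·0.08 + 8·0.22 + 8·0.15 + 9·0.18 + 12·0.22
 = 1.2 + 0.64 + 1.76 + 1.2 + 1.62 + 2.64
 = 9.06

9.06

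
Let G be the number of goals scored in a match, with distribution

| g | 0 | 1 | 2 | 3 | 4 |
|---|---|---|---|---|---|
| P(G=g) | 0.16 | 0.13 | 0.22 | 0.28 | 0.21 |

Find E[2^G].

E[2^G] = Σ 2^g·P(G=g)
 = 1·0.16 + 2·0.13 + 4·0.22 + 8·0.28 + 16·0.21
 = 0.16 + 0.26 + 0.88 + 2.24 + 3.36
 = 6.9

6.9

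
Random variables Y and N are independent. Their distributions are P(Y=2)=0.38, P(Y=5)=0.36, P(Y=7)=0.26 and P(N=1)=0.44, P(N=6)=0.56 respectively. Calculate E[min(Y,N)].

E[min(Y,N)] = Σ_y Σ_n min(y,n) · P(Y=y)P(N=n)
 = 1·0.1672 + 2·0.2128 + 1·0.1584 + 5·0.2016 + 1·0.1144 + 6·0.1456
 = 0.1672 + 0.4256 + 0.1584 + 1.008 + 0.1144 + 0.8736
 = 2.7472

2.7472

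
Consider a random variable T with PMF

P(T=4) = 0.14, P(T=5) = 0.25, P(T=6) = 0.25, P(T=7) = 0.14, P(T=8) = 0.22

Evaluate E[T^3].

254.87

E[T^3] = Σ t^3·P(T=t)
 = 64·0.14 + 125·0.25 + 216·0.25 + 343·0.14 + 512·0.22
 = 8.96 + 31.25 + 54 + 48.02 + 112.64
 = 254.87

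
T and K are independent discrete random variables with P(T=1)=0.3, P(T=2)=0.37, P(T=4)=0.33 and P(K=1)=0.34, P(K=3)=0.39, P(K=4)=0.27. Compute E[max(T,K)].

3.1811

E[max(T,K)] = Σ_t Σ_k max(t,k) · P(T=t)P(K=k)
 = 1·0.102 + 3·0.117 + 4·0.081 + 2·0.1258 + 3·0.1443 + 4·0.0999 + 4·0.1122 + 4·0.1287 + 4·0.0891
 = 0.102 + 0.351 + 0.324 + 0.2516 + 0.4329 + 0.3996 + 0.4488 + 0.5148 + 0.3564
 = 3.1811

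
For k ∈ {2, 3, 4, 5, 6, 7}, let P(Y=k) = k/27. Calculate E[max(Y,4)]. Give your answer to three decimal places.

E[max(Y,4)] = Σ max(y,4)·P(Y=y)
 = 4·2/27 + 4·1/9 + 4·4/27 + 5·5/27 + 6·2/9 + 7·7/27
 = 8/27 + 4/9 + 16/27 + 25/27 + 4/3 + 49/27
 = 146/27

5.407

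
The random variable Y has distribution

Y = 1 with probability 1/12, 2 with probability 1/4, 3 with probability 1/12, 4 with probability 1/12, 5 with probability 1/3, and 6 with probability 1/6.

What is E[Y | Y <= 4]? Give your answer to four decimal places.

P(Y <= 4) = 1/12 + 1/4 + 1/12 + 1/12 = 1/2.
E[Y | Y <= 4] = [1·1/12 + 2·1/4 + 3·1/12 + 4·1/12] / (1/2)
 = 7/6 / (1/2)
 = 7/3

2.3333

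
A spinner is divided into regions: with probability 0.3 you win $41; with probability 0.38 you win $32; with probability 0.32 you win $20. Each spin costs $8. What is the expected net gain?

22.86

E[payout] = 41·0.3 + 32·0.38 + 20·0.32
 = 12.3 + 12.16 + 6.4
 = 30.86
Net = 30.86 - 8 = 22.86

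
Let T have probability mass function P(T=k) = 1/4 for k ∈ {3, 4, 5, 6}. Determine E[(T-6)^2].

E[(T-6)^2] = Σ (t-6)^2·P(T=t)
 = 9·1/4 + 4·1/4 + 1·1/4 + 0·1/4
 = 9/4 + 1 + 1/4 + 0
 = 7/2

3.5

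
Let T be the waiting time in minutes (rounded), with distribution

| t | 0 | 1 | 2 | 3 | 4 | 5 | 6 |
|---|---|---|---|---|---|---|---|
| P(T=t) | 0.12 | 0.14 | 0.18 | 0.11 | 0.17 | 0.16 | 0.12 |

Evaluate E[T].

E[T] = Σ t·P(T=t)
 = 0·0.12 + 1·0.14 + 2·0.18 + 3·0.11 + 4·0.17 + 5·0.16 + 6·0.12
 = 0 + 0.14 + 0.36 + 0.33 + 0.68 + 0.8 + 0.72
 = 3.03

3.03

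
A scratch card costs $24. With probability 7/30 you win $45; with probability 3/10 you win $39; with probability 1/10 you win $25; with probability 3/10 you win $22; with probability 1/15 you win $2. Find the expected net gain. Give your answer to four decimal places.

E[payout] = 45·7/30 + 39·3/10 + 25·1/10 + 22·3/10 + 2·1/15
 = 21/2 + 117/10 + 5/2 + 33/5 + 2/15
 = 943/30
Net = 943/30 - 24 = 223/30

7.4333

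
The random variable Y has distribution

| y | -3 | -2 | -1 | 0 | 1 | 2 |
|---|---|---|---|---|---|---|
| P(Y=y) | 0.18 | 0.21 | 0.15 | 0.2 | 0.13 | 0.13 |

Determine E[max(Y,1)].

1.13

E[max(Y,1)] = Σ max(y,1)·P(Y=y)
 = 1·0.18 + 1·0.21 + 1·0.15 + 1·0.2 + 1·0.13 + 2·0.13
 = 0.18 + 0.21 + 0.15 + 0.2 + 0.13 + 0.26
 = 1.13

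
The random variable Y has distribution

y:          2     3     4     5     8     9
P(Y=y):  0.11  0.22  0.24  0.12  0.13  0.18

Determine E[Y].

5.1

E[Y] = Σ y·P(Y=y)
 = 2·0.11 + 3·0.22 + 4·0.24 + 5·0.12 + 8·0.13 + 9·0.18
 = 0.22 + 0.66 + 0.96 + 0.6 + 1.04 + 1.62
 = 5.1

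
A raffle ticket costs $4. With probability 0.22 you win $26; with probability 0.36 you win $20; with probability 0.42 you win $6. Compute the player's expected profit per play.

11.44

E[payout] = 26·0.22 + 20·0.36 + 6·0.42
 = 5.72 + 7.2 + 2.52
 = 15.44
Net = 15.44 - 4 = 11.44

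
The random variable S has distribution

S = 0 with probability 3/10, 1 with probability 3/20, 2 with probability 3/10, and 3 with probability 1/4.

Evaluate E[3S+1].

E[3S+1] = Σ (3s+1)·P(S=s)
 = 1·3/10 + 4·3/20 + 7·3/10 + 10·1/4
 = 3/10 + 3/5 + 21/10 + 5/2
 = 11/2

5.5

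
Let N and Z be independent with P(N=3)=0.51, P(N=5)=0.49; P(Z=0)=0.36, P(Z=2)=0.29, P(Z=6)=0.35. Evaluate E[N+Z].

6.66

E[N+Z] = Σ_n Σ_z (n+z) · P(N=n)P(Z=z)
 = 3·0.1836 + 5·0.1479 + 9·0.1785 + 5·0.1764 + 7·0.1421 + 11·0.1715
 = 0.5508 + 0.7395 + 1.6065 + 0.882 + 0.9947 + 1.8865
 = 6.66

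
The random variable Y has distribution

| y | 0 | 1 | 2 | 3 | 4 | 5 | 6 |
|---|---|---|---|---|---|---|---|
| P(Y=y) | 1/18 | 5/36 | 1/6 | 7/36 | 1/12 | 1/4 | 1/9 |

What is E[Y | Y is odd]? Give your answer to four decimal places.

3.3810

P(Y is odd) = 5/36 + 7/36 + 1/4 = 7/12.
E[Y | Y is odd] = [1·5/36 + 3·7/36 + 5·1/4] / (7/12)
 = 71/36 / (7/12)
 = 71/21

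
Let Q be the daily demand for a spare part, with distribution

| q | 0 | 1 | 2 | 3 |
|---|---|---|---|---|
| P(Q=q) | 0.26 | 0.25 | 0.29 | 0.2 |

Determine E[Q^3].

7.97

E[Q^3] = Σ q^3·P(Q=q)
 = 0·0.26 + 1·0.25 + 8·0.29 + 27·0.2
 = 0 + 0.25 + 2.32 + 5.4
 = 7.97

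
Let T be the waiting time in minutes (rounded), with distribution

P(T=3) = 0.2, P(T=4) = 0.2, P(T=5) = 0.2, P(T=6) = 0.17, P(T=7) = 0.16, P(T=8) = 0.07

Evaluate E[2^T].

E[2^T] = Σ 2^t·P(T=t)
 = 8·0.2 + 16·0.2 + 32·0.2 + 64·0.17 + 128·0.16 + 256·0.07
 = 1.6 + 3.2 + 6.4 + 10.88 + 20.48 + 17.92
 = 60.48

60.48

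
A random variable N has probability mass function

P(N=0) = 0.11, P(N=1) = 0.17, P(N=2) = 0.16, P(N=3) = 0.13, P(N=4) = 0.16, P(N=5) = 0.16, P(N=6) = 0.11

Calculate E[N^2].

E[N^2] = Σ n^2·P(N=n)
 = 0·0.11 + 1·0.17 + 4·0.16 + 9·0.13 + 16·0.16 + 25·0.16 + 36·0.11
 = 0 + 0.17 + 0.64 + 1.17 + 2.56 + 4 + 3.96
 = 12.5

12.5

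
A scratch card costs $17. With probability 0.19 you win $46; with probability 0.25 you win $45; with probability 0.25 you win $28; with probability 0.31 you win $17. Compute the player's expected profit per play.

15.26

E[payout] = 46·0.19 + 45·0.25 + 28·0.25 + 17·0.31
 = 8.74 + 11.25 + 7 + 5.27
 = 32.26
Net = 32.26 - 17 = 15.26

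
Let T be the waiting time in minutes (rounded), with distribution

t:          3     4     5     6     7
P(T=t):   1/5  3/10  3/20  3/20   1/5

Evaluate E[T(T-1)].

E[T(T-1)] = Σ t(t-1)·P(T=t)
 = 6·1/5 + 12·3/10 + 20·3/20 + 30·3/20 + 42·1/5
 = 6/5 + 18/5 + 3 + 9/2 + 42/5
 = 207/10

20.7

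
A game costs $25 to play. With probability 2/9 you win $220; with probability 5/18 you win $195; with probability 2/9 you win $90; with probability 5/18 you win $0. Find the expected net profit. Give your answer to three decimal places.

98.056

E[payout] = 220·2/9 + 195·5/18 + 90·2/9 + 0·5/18
 = 440/9 + 325/6 + 20 + 0
 = 2215/18
Net = 2215/18 - 25 = 1765/18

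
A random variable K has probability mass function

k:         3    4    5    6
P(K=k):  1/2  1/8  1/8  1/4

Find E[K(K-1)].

E[K(K-1)] = Σ k(k-1)·P(K=k)
 = 6·1/2 + 12·1/8 + 20·1/8 + 30·1/4
 = 3 + 3/2 + 5/2 + 15/2
 = 29/2

14.5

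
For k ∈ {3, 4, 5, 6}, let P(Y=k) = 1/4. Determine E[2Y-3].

E[2Y-3] = Σ (2y-3)·P(Y=y)
 = 3·1/4 + 5·1/4 + 7·1/4 + 9·1/4
 = 3/4 + 5/4 + 7/4 + 9/4
 = 6

6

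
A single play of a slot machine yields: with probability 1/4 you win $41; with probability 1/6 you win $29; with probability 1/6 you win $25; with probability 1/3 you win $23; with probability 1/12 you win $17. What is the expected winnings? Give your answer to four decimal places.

28.3333

E[payout] = 41·1/4 + 29·1/6 + 25·1/6 + 23·1/3 + 17·1/12
 = 41/4 + 29/6 + 25/6 + 23/3 + 17/12
 = 85/3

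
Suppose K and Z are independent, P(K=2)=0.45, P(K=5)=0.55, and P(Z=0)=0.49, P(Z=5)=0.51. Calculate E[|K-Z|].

2.477

E[|K-Z|] = Σ_k Σ_z |k-z| · P(K=k)P(Z=z)
 = 2·0.2205 + 3·0.2295 + 5·0.2695 + 0·0.2805
 = 0.441 + 0.6885 + 1.3475 + 0
 = 2.477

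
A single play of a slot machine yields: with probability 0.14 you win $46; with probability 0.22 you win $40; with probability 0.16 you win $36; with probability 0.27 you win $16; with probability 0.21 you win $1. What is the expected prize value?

E[payout] = 46·0.14 + 40·0.22 + 36·0.16 + 16·0.27 + 1·0.21
 = 6.44 + 8.8 + 5.76 + 4.32 + 0.21
 = 25.53

25.53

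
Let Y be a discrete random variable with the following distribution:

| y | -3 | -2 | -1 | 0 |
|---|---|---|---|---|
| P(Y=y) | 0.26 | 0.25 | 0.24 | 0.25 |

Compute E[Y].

E[Y] = Σ y·P(Y=y)
 = (-3)·0.26 + (-2)·0.25 + (-1)·0.24 + 0·0.25
 = (-0.78) + (-0.5) + (-0.24) + 0
 = -1.52

-1.52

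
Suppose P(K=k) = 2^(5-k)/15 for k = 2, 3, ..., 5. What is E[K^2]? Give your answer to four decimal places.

E[K^2] = Σ k^2·P(K=k)
 = 4·8/15 + 9·4/15 + 16·2/15 + 25·1/15
 = 32/15 + 12/5 + 32/15 + 5/3
 = 25/3

8.3333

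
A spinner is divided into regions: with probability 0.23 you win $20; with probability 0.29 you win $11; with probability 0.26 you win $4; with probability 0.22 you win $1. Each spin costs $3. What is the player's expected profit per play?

E[payout] = 20·0.23 + 11·0.29 + 4·0.26 + 1·0.22
 = 4.6 + 3.19 + 1.04 + 0.22
 = 9.05
Net = 9.05 - 3 = 6.05

6.05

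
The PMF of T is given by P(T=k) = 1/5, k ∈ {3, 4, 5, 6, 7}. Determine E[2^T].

49.6

E[2^T] = Σ 2^t·P(T=t)
 = 8·1/5 + 16·1/5 + 32·1/5 + 64·1/5 + 128·1/5
 = 8/5 + 16/5 + 32/5 + 64/5 + 128/5
 = 248/5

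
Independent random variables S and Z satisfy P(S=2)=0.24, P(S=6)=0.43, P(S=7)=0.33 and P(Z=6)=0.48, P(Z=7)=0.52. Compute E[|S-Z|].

E[|S-Z|] = Σ_s Σ_z |s-z| · P(S=s)P(Z=z)
 = 4·0.1152 + 5·0.1248 + 0·0.2064 + 1·0.2236 + 1·0.1584 + 0·0.1716
 = 0.4608 + 0.624 + 0 + 0.2236 + 0.1584 + 0
 = 1.4668

1.4668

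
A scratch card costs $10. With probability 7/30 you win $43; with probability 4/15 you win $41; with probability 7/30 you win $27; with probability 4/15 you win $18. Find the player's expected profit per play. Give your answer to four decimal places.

22.0667

E[payout] = 43·7/30 + 41·4/15 + 27·7/30 + 18·4/15
 = 301/30 + 164/15 + 63/10 + 24/5
 = 481/15
Net = 481/15 - 10 = 331/15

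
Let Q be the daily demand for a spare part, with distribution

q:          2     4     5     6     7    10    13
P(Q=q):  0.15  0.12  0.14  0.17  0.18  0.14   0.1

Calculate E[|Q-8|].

3.1

E[|Q-8|] = Σ |q-8|·P(Q=q)
 = 6·0.15 + 4·0.12 + 3·0.14 + 2·0.17 + 1·0.18 + 2·0.14 + 5·0.1
 = 0.9 + 0.48 + 0.42 + 0.34 + 0.18 + 0.28 + 0.5
 = 3.1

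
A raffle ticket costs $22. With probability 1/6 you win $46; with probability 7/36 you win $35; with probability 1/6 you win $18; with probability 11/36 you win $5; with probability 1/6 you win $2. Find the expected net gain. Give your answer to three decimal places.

-2.667

E[payout] = 46·1/6 + 35·7/36 + 18·1/6 + 5·11/36 + 2·1/6
 = 23/3 + 245/36 + 3 + 55/36 + 1/3
 = 58/3
Net = 58/3 - 22 = -8/3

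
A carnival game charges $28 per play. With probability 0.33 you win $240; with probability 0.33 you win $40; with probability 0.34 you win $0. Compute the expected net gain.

64.4

E[payout] = 240·0.33 + 40·0.33 + 0·0.34
 = 79.2 + 13.2 + 0
 = 92.4
Net = 92.4 - 28 = 64.4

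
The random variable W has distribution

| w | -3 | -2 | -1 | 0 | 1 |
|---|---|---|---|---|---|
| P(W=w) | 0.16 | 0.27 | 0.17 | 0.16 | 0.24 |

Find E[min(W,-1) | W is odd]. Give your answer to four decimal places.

-1.5614

P(W is odd) = 0.16 + 0.17 + 0.24 = 0.57.
E[min(W,-1) | W is odd] = [(-3)·0.16 + (-1)·0.17 + (-1)·0.24] / 0.57
 = -0.89 / 0.57
 = -89/57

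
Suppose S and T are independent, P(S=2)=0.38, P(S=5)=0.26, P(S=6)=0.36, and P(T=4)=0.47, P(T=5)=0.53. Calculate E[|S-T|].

E[|S-T|] = Σ_s Σ_t |s-t| · P(S=s)P(T=t)
 = 2·0.1786 + 3·0.2014 + 1·0.1222 + 0·0.1378 + 2·0.1692 + 1·0.1908
 = 0.3572 + 0.6042 + 0.1222 + 0 + 0.3384 + 0.1908
 = 1.6128

1.6128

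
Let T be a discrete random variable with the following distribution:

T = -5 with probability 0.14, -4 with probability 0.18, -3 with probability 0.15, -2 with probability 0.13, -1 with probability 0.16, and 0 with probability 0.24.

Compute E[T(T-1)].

E[T(T-1)] = Σ t(t-1)·P(T=t)
 = 30·0.14 + 20·0.18 + 12·0.15 + 6·0.13 + 2·0.16 + 0·0.24
 = 4.2 + 3.6 + 1.8 + 0.78 + 0.32 + 0
 = 10.7

10.7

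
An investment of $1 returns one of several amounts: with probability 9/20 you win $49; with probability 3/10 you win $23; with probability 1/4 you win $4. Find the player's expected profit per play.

E[payout] = 49·9/20 + 23·3/10 + 4·1/4
 = 441/20 + 69/10 + 1
 = 599/20
Net = 599/20 - 1 = 579/20

28.95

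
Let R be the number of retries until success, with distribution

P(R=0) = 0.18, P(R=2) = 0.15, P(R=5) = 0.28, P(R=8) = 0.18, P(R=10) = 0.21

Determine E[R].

5.24

E[R] = Σ r·P(R=r)
 = 0·0.18 + 2·0.15 + 5·0.28 + 8·0.18 + 10·0.21
 = 0 + 0.3 + 1.4 + 1.44 + 2.1
 = 5.24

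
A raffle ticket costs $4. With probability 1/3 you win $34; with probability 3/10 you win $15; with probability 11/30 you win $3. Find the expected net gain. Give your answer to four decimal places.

E[payout] = 34·1/3 + 15·3/10 + 3·11/30
 = 34/3 + 9/2 + 11/10
 = 254/15
Net = 254/15 - 4 = 194/15

12.9333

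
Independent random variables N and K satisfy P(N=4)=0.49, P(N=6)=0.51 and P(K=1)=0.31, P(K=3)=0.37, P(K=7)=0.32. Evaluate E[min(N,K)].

3.0264

E[min(N,K)] = Σ_n Σ_k min(n,k) · P(N=n)P(K=k)
 = 1·0.1519 + 3·0.1813 + 4·0.1568 + 1·0.1581 + 3·0.1887 + 6·0.1632
 = 0.1519 + 0.5439 + 0.6272 + 0.1581 + 0.5661 + 0.9792
 = 3.0264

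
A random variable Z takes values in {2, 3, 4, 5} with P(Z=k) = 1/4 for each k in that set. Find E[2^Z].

E[2^Z] = Σ 2^z·P(Z=z)
 = 4·1/4 + 8·1/4 + 16·1/4 + 32·1/4
 = 1 + 2 + 4 + 8
 = 15

15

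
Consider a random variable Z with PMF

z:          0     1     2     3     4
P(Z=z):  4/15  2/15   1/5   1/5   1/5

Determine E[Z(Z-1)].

4

E[Z(Z-1)] = Σ z(z-1)·P(Z=z)
 = 0·4/15 + 0·2/15 + 2·1/5 + 6·1/5 + 12·1/5
 = 0 + 0 + 2/5 + 6/5 + 12/5
 = 4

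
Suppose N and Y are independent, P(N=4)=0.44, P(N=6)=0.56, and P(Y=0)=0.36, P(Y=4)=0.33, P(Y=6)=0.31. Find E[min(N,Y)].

2.9072

E[min(N,Y)] = Σ_n Σ_y min(n,y) · P(N=n)P(Y=y)
 = 0·0.1584 + 4·0.1452 + 4·0.1364 + 0·0.2016 + 4·0.1848 + 6·0.1736
 = 0 + 0.5808 + 0.5456 + 0 + 0.7392 + 1.0416
 = 2.9072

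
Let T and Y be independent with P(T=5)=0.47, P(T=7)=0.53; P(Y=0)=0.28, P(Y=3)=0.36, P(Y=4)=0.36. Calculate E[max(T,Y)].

6.06

E[max(T,Y)] = Σ_t Σ_y max(t,y) · P(T=t)P(Y=y)
 = 5·0.1316 + 5·0.1692 + 5·0.1692 + 7·0.1484 + 7·0.1908 + 7·0.1908
 = 0.658 + 0.846 + 0.846 + 1.0388 + 1.3356 + 1.3356
 = 6.06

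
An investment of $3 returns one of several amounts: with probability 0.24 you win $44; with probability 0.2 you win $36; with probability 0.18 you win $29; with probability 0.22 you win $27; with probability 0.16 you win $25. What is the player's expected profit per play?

29.92

E[payout] = 44·0.24 + 36·0.2 + 29·0.18 + 27·0.22 + 25·0.16
 = 10.56 + 7.2 + 5.22 + 5.94 + 4
 = 32.92
Net = 32.92 - 3 = 29.92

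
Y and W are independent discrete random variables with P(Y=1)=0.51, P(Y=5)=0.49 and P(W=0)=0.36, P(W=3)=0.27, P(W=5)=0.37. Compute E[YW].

E[YW] = Σ_y Σ_w yw · P(Y=y)P(W=w)
 = 0·0.1836 + 3·0.1377 + 5·0.1887 + 0·0.1764 + 15·0.1323 + 25·0.1813
 = 0 + 0.4131 + 0.9435 + 0 + 1.9845 + 4.5325
 = 7.8736

7.8736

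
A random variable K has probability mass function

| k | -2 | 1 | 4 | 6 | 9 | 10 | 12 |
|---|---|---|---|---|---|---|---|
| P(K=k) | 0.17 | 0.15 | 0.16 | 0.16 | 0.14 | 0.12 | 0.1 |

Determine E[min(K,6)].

E[min(K,6)] = Σ min(k,6)·P(K=k)
 = (-2)·0.17 + 1·0.15 + 4·0.16 + 6·0.16 + 6·0.14 + 6·0.12 + 6·0.1
 = (-0.34) + 0.15 + 0.64 + 0.96 + 0.84 + 0.72 + 0.6
 = 3.57

3.57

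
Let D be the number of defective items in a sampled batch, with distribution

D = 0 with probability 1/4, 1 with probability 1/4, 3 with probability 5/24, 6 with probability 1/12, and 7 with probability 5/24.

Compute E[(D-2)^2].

8

E[(D-2)^2] = Σ (d-2)^2·P(D=d)
 = 4·1/4 + 1·1/4 + 1·5/24 + 16·1/12 + 25·5/24
 = 1 + 1/4 + 5/24 + 4/3 + 125/24
 = 8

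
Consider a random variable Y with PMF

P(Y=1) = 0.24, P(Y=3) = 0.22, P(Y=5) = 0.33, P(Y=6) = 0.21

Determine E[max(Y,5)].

5.21

E[max(Y,5)] = Σ max(y,5)·P(Y=y)
 = 5·0.24 + 5·0.22 + 5·0.33 + 6·0.21
 = 1.2 + 1.1 + 1.65 + 1.26
 = 5.21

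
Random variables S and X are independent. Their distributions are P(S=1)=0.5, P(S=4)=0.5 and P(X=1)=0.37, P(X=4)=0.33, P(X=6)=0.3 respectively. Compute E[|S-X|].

2.1

E[|S-X|] = Σ_s Σ_x |s-x| · P(S=s)P(X=x)
 = 0·0.185 + 3·0.165 + 5·0.15 + 3·0.185 + 0·0.165 + 2·0.15
 = 0 + 0.495 + 0.75 + 0.555 + 0 + 0.3
 = 2.1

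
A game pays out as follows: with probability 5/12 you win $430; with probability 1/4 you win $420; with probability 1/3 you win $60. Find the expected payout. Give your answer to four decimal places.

E[payout] = 430·5/12 + 420·1/4 + 60·1/3
 = 1075/6 + 105 + 20
 = 1825/6

304.1667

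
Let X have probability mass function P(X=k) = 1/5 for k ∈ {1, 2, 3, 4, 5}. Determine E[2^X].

E[2^X] = Σ 2^x·P(X=x)
 = 2·1/5 + 4·1/5 + 8·1/5 + 16·1/5 + 32·1/5
 = 2/5 + 4/5 + 8/5 + 16/5 + 32/5
 = 62/5

12.4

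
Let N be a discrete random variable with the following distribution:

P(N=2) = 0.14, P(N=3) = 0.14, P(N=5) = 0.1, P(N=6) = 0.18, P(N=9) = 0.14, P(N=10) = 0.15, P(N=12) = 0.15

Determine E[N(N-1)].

51.9

E[N(N-1)] = Σ n(n-1)·P(N=n)
 = 2·0.14 + 6·0.14 + 20·0.1 + 30·0.18 + 72·0.14 + 90·0.15 + 132·0.15
 = 0.28 + 0.84 + 2 + 5.4 + 10.08 + 13.5 + 19.8
 = 51.9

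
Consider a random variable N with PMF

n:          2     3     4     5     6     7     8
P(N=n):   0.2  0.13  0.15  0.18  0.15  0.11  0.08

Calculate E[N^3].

148.3

E[N^3] = Σ n^3·P(N=n)
 = 8·0.2 + 27·0.13 + 64·0.15 + 125·0.18 + 216·0.15 + 343·0.11 + 512·0.08
 = 1.6 + 3.51 + 9.6 + 22.5 + 32.4 + 37.73 + 40.96
 = 148.3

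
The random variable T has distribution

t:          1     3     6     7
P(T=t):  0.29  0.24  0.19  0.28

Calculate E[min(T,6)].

E[min(T,6)] = Σ min(t,6)·P(T=t)
 = 1·0.29 + 3·0.24 + 6·0.19 + 6·0.28
 = 0.29 + 0.72 + 1.14 + 1.68
 = 3.83

3.83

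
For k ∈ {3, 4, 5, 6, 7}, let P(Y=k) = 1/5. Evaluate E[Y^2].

27

E[Y^2] = Σ y^2·P(Y=y)
 = 9·1/5 + 16·1/5 + 25·1/5 + 36·1/5 + 49·1/5
 = 9/5 + 16/5 + 5 + 36/5 + 49/5
 = 27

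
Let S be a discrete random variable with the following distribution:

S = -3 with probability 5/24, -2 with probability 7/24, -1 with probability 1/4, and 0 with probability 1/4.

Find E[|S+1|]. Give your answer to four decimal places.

0.9583

E[|S+1|] = Σ |s+1|·P(S=s)
 = 2·5/24 + 1·7/24 + 0·1/4 + 1·1/4
 = 5/12 + 7/24 + 0 + 1/4
 = 23/24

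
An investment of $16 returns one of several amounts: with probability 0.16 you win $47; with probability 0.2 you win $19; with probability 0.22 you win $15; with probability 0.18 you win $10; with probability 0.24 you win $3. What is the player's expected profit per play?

1.14

E[payout] = 47·0.16 + 19·0.2 + 15·0.22 + 10·0.18 + 3·0.24
 = 7.52 + 3.8 + 3.3 + 1.8 + 0.72
 = 17.14
Net = 17.14 - 16 = 1.14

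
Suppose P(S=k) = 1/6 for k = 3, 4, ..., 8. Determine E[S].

5.5

E[S] = Σ s·P(S=s)
 = 3·1/6 + 4·1/6 + 5·1/6 + 6·1/6 + 7·1/6 + 8·1/6
 = 1/2 + 2/3 + 5/6 + 1 + 7/6 + 4/3
 = 11/2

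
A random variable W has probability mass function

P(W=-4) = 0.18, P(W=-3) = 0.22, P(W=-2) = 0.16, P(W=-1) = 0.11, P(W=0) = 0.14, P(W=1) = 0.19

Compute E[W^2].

5.8

E[W^2] = Σ w^2·P(W=w)
 = 16·0.18 + 9·0.22 + 4·0.16 + 1·0.11 + 0·0.14 + 1·0.19
 = 2.88 + 1.98 + 0.64 + 0.11 + 0 + 0.19
 = 5.8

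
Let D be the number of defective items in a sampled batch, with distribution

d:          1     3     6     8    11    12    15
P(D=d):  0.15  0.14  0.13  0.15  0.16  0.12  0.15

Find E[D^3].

E[D^3] = Σ d^3·P(D=d)
 = 1·0.15 + 27·0.14 + 216·0.13 + 512·0.15 + 1331·0.16 + 1728·0.12 + 3375·0.15
 = 0.15 + 3.78 + 28.08 + 76.8 + 212.96 + 207.36 + 506.25
 = 1035.38

1035.38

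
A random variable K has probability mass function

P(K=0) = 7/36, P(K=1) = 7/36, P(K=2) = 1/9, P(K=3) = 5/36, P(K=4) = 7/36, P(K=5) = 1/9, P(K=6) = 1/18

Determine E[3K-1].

E[3K-1] = Σ (3k-1)·P(K=k)
 = (-1)·7/36 + 2·7/36 + 5·1/9 + 8·5/36 + 11·7/36 + 14·1/9 + 17·1/18
 = (-7/36) + 7/18 + 5/9 + 10/9 + 77/36 + 14/9 + 17/18
 = 13/2

6.5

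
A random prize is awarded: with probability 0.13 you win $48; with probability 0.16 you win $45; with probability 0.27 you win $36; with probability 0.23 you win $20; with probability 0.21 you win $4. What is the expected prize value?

28.6

E[payout] = 48·0.13 + 45·0.16 + 36·0.27 + 20·0.23 + 4·0.21
 = 6.24 + 7.2 + 9.72 + 4.6 + 0.84
 = 28.6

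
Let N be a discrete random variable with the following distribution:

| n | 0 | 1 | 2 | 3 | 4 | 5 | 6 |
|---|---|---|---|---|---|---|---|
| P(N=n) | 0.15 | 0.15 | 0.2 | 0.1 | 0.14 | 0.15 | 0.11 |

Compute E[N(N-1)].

E[N(N-1)] = Σ n(n-1)·P(N=n)
 = 0·0.15 + 0·0.15 + 2·0.2 + 6·0.1 + 12·0.14 + 20·0.15 + 30·0.11
 = 0 + 0 + 0.4 + 0.6 + 1.68 + 3 + 3.3
 = 8.98

8.98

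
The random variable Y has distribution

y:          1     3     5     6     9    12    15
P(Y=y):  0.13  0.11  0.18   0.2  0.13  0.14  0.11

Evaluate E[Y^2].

E[Y^2] = Σ y^2·P(Y=y)
 = 1·0.13 + 9·0.11 + 25·0.18 + 36·0.2 + 81·0.13 + 144·0.14 + 225·0.11
 = 0.13 + 0.99 + 4.5 + 7.2 + 10.53 + 20.16 + 24.75
 = 68.26

68.26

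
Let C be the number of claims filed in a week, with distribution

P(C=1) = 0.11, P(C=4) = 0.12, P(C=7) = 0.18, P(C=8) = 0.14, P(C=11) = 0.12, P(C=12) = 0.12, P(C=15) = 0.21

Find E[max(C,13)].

13.42

E[max(C,13)] = Σ max(c,13)·P(C=c)
 = 13·0.11 + 13·0.12 + 13·0.18 + 13·0.14 + 13·0.12 + 13·0.12 + 15·0.21
 = 1.43 + 1.56 + 2.34 + 1.82 + 1.56 + 1.56 + 3.15
 = 13.42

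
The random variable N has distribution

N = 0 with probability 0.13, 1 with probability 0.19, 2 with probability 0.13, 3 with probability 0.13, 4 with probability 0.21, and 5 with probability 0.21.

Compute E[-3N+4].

E[-3N+4] = Σ (-3n+4)·P(N=n)
 = 4·0.13 + 1·0.19 + (-2)·0.13 + (-5)·0.13 + (-8)·0.21 + (-11)·0.21
 = 0.52 + 0.19 + (-0.26) + (-0.65) + (-1.68) + (-2.31)
 = -4.19

-4.19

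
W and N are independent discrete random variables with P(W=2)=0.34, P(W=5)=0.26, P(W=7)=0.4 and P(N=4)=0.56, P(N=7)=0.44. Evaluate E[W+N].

E[W+N] = Σ_w Σ_n (w+n) · P(W=w)P(N=n)
 = 6·0.1904 + 9·0.1496 + 9·0.1456 + 12·0.1144 + 11·0.224 + 14·0.176
 = 1.1424 + 1.3464 + 1.3104 + 1.3728 + 2.464 + 2.464
 = 10.1

10.1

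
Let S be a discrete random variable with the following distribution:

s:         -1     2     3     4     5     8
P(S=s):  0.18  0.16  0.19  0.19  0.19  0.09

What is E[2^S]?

34.41

E[2^S] = Σ 2^s·P(S=s)
 = 0.5·0.18 + 4·0.16 + 8·0.19 + 16·0.19 + 32·0.19 + 256·0.09
 = 0.09 + 0.64 + 1.52 + 3.04 + 6.08 + 23.04
 = 34.41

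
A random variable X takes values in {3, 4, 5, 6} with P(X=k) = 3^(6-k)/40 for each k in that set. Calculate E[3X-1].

9.35

E[3X-1] = Σ (3x-1)·P(X=x)
 = 8·27/40 + 11·9/40 + 14·3/40 + 17·1/40
 = 27/5 + 99/40 + 21/20 + 17/40
 = 187/20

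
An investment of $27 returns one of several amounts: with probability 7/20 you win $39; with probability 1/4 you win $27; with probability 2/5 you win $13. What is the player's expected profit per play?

-1.4

E[payout] = 39·7/20 + 27·1/4 + 13·2/5
 = 273/20 + 27/4 + 26/5
 = 128/5
Net = 128/5 - 27 = -7/5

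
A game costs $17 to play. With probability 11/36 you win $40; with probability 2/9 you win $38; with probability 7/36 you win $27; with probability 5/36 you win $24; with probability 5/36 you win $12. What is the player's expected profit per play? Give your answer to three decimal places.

E[payout] = 40·11/36 + 38·2/9 + 27·7/36 + 24·5/36 + 12·5/36
 = 110/9 + 76/9 + 21/4 + 10/3 + 5/3
 = 371/12
Net = 371/12 - 17 = 167/12

13.917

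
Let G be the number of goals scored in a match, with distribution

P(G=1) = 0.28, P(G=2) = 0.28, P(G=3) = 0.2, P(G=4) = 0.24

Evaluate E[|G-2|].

0.96

E[|G-2|] = Σ |g-2|·P(G=g)
 = 1·0.28 + 0·0.28 + 1·0.2 + 2·0.24
 = 0.28 + 0 + 0.2 + 0.48
 = 0.96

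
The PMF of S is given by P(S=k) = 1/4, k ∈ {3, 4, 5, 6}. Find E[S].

E[S] = Σ s·P(S=s)
 = 3·1/4 + 4·1/4 + 5·1/4 + 6·1/4
 = 3/4 + 1 + 5/4 + 3/2
 = 9/2

4.5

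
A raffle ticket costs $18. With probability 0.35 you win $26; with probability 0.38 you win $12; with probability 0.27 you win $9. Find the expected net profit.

E[payout] = 26·0.35 + 12·0.38 + 9·0.27
 = 9.1 + 4.56 + 2.43
 = 16.09
Net = 16.09 - 18 = -1.91

-1.91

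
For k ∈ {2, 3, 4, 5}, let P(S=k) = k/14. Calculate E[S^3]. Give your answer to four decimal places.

69.8571

E[S^3] = Σ s^3·P(S=s)
 = 8·1/7 + 27·3/14 + 64·2/7 + 125·5/14
 = 8/7 + 81/14 + 128/7 + 625/14
 = 489/7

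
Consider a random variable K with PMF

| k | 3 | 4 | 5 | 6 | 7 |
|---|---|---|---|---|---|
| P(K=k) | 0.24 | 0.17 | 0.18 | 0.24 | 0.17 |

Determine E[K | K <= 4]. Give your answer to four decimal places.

P(K <= 4) = 0.24 + 0.17 = 0.41.
E[K | K <= 4] = [3·0.24 + 4·0.17] / 0.41
 = 1.4 / 0.41
 = 140/41

3.4146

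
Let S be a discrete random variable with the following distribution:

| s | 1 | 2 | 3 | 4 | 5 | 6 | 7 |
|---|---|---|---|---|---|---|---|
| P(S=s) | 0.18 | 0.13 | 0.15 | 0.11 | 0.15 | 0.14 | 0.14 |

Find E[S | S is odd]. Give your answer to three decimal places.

P(S is odd) = 0.18 + 0.15 + 0.15 + 0.14 = 0.62.
E[S | S is odd] = [1·0.18 + 3·0.15 + 5·0.15 + 7·0.14] / 0.62
 = 2.36 / 0.62
 = 118/31

3.806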